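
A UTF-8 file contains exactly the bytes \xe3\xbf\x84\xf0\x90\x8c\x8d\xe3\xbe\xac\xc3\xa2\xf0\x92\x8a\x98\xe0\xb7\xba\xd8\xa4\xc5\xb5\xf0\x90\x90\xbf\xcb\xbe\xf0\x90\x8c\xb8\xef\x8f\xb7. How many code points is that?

Byte at offset 0: 0xE3 = 11100011 → 3-byte char (#1). Advance 3.
Byte at offset 3: 0xF0 = 11110000 → 4-byte char (#2). Advance 4.
Byte at offset 7: 0xE3 = 11100011 → 3-byte char (#3). Advance 3.
Byte at offset 10: 0xC3 = 11000011 → 2-byte char (#4). Advance 2.
Byte at offset 12: 0xF0 = 11110000 → 4-byte char (#5). Advance 4.
Byte at offset 16: 0xE0 = 11100000 → 3-byte char (#6). Advance 3.
Byte at offset 19: 0xD8 = 11011000 → 2-byte char (#7). Advance 2.
Byte at offset 21: 0xC5 = 11000101 → 2-byte char (#8). Advance 2.
Byte at offset 23: 0xF0 = 11110000 → 4-byte char (#9). Advance 4.
Byte at offset 27: 0xCB = 11001011 → 2-byte char (#10). Advance 2.
Byte at offset 29: 0xF0 = 11110000 → 4-byte char (#11). Advance 4.
Byte at offset 33: 0xEF = 11101111 → 3-byte char (#12). Advance 3.
Reached end at offset 36 after 12 code points.

12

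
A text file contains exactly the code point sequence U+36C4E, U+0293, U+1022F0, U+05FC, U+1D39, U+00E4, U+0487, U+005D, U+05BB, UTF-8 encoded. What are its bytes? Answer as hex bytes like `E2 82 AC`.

F0 B6 B1 8E CA 93 F4 82 8B B0 D7 BC E1 B4 B9 C3 A4 D2 87 5D D6 BB

U+36C4E: 4-byte form → F0 B6 B1 8E.
U+0293: 2-byte form → CA 93.
U+1022F0: 4-byte form → F4 82 8B B0.
U+05FC: 2-byte form → D7 BC.
U+1D39: 3-byte form → E1 B4 B9.
U+00E4: 2-byte form → C3 A4.
U+0487: 2-byte form → D2 87.
U+005D: 1-byte form → 5D.
U+05BB: 2-byte form → D6 BB.
Concatenated (22 bytes): F0 B6 B1 8E CA 93 F4 82 8B B0 D7 BC E1 B4 B9 C3 A4 D2 87 5D D6 BB.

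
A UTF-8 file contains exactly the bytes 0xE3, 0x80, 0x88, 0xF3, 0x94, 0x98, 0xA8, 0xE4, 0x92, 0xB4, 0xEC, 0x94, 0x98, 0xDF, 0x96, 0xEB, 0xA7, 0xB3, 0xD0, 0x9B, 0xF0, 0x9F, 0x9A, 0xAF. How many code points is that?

Byte at offset 0: 0xE3 = 11100011 → 3-byte char (#1). Advance 3.
Byte at offset 3: 0xF3 = 11110011 → 4-byte char (#2). Advance 4.
Byte at offset 7: 0xE4 = 11100100 → 3-byte char (#3). Advance 3.
Byte at offset 10: 0xEC = 11101100 → 3-byte char (#4). Advance 3.
Byte at offset 13: 0xDF = 11011111 → 2-byte char (#5). Advance 2.
Byte at offset 15: 0xEB = 11101011 → 3-byte char (#6). Advance 3.
Byte at offset 18: 0xD0 = 11010000 → 2-byte char (#7). Advance 2.
Byte at offset 20: 0xF0 = 11110000 → 4-byte char (#8). Advance 4.
Reached end at offset 24 after 8 code points.

8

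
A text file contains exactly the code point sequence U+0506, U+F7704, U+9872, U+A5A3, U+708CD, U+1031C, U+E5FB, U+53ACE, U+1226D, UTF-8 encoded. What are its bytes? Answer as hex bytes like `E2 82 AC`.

U+0506: 2-byte form → D4 86.
U+F7704: 4-byte form → F3 B7 9C 84.
U+9872: 3-byte form → E9 A1 B2.
U+A5A3: 3-byte form → EA 96 A3.
U+708CD: 4-byte form → F1 B0 A3 8D.
U+1031C: 4-byte form → F0 90 8C 9C.
U+E5FB: 3-byte form → EE 97 BB.
U+53ACE: 4-byte form → F1 93 AB 8E.
U+1226D: 4-byte form → F0 92 89 AD.
Concatenated (31 bytes): D4 86 F3 B7 9C 84 E9 A1 B2 EA 96 A3 F1 B0 A3 8D F0 90 8C 9C EE 97 BB F1 93 AB 8E F0 92 89 AD.

D4 86 F3 B7 9C 84 E9 A1 B2 EA 96 A3 F1 B0 A3 8D F0 90 8C 9C EE 97 BB F1 93 AB 8E F0 92 89 AD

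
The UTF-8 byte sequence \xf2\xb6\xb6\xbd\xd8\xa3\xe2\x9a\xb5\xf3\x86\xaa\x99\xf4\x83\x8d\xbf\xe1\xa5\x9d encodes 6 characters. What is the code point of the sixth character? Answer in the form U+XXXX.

Offset 0: leading byte 0xF2 = 11110010 → 4-byte char #1 = F2 B6 B6 BD.
Offset 4: leading byte 0xD8 = 11011000 → 2-byte char #2 = D8 A3.
Offset 6: leading byte 0xE2 = 11100010 → 3-byte char #3 = E2 9A B5.
Offset 9: leading byte 0xF3 = 11110011 → 4-byte char #4 = F3 86 AA 99.
Offset 13: leading byte 0xF4 = 11110100 → 4-byte char #5 = F4 83 8D BF.
Offset 17: leading byte 0xE1 = 11100001 → 3-byte char #6 = E1 A5 9D.
Leading byte 0xE1 = 11100001 matches 1110xxxx → 3-byte sequence.
Byte 1: 0xE1 = 11100001, payload 0001 (4 bits).
Byte 2: 0xA5 = 10100101 (10xxxxxx ✓), payload 100101.
Byte 3: 0x9D = 10011101 (10xxxxxx ✓), payload 011101.
Concatenate: 0001100101011101 = 0x195D (16 bits → U+195D).

U+195D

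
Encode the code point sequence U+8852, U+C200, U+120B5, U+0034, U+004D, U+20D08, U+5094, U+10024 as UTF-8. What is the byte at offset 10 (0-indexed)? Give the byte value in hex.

U+8852 → 3-byte form E8 A1 92 at offsets 0–2.
U+C200 → 3-byte form EC 88 80 at offsets 3–5.
U+120B5 → 4-byte form F0 92 82 B5 at offsets 6–9.
U+0034 → 1-byte form 34 at offsets 10–10.
Offset 10 falls in char 4's range; it's byte 1 of 34 = 0x34.

0x34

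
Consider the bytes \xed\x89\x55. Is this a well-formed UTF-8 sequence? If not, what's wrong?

Leading byte 0xED = 11101101 → 3-byte form.
Byte 3 is 0x55 = 01010101, which is not 10xxxxxx — expected a continuation byte.

invalid (non-continuation byte where continuation expected)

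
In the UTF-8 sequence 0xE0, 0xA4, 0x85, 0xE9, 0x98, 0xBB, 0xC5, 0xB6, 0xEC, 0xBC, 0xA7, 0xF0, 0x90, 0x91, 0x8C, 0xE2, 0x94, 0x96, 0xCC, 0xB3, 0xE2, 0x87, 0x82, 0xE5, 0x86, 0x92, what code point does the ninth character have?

Offset 0: leading byte 0xE0 = 11100000 → 3-byte char #1 = E0 A4 85.
Offset 3: leading byte 0xE9 = 11101001 → 3-byte char #2 = E9 98 BB.
Offset 6: leading byte 0xC5 = 11000101 → 2-byte char #3 = C5 B6.
Offset 8: leading byte 0xEC = 11101100 → 3-byte char #4 = EC BC A7.
Offset 11: leading byte 0xF0 = 11110000 → 4-byte char #5 = F0 90 91 8C.
Offset 15: leading byte 0xE2 = 11100010 → 3-byte char #6 = E2 94 96.
Offset 18: leading byte 0xCC = 11001100 → 2-byte char #7 = CC B3.
Offset 20: leading byte 0xE2 = 11100010 → 3-byte char #8 = E2 87 82.
Offset 23: leading byte 0xE5 = 11100101 → 3-byte char #9 = E5 86 92.
Leading byte 0xE5 = 11100101 matches 1110xxxx → 3-byte sequence.
Byte 1: 0xE5 = 11100101, payload 0101 (4 bits).
Byte 2: 0x86 = 10000110 (10xxxxxx ✓), payload 000110.
Byte 3: 0x92 = 10010010 (10xxxxxx ✓), payload 010010.
Concatenate: 0101000110010010 = 0x5192 (16 bits → U+5192).

U+5192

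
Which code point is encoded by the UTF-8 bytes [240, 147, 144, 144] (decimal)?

U+13410

Leading byte 0xF0 = 11110000 matches 11110xxx → 4-byte sequence.
Byte 1: 0xF0 = 11110000, payload 000 (3 bits).
Byte 2: 0x93 = 10010011 (10xxxxxx ✓), payload 010011.
Byte 3: 0x90 = 10010000 (10xxxxxx ✓), payload 010000.
Byte 4: 0x90 = 10010000 (10xxxxxx ✓), payload 010000.
Concatenate: 000010011010000010000 = 0x13410 (21 bits → U+13410).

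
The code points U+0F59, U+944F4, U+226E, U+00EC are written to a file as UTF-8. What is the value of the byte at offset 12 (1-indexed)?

0xAC

1-indexed offset 12 is 0-indexed offset 11.
U+0F59 → 3-byte form E0 BD 99 at offsets 0–2.
U+944F4 → 4-byte form F2 94 93 B4 at offsets 3–6.
U+226E → 3-byte form E2 89 AE at offsets 7–9.
U+00EC → 2-byte form C3 AC at offsets 10–11.
Offset 11 falls in char 4's range; it's byte 2 of C3 AC = 0xAC.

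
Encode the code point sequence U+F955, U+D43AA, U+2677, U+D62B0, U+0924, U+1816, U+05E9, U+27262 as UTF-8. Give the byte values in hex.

EF A5 95 F3 94 8E AA E2 99 B7 F3 96 8A B0 E0 A4 A4 E1 A0 96 D7 A9 F0 A7 89 A2

U+F955: 3-byte form → EF A5 95.
U+D43AA: 4-byte form → F3 94 8E AA.
U+2677: 3-byte form → E2 99 B7.
U+D62B0: 4-byte form → F3 96 8A B0.
U+0924: 3-byte form → E0 A4 A4.
U+1816: 3-byte form → E1 A0 96.
U+05E9: 2-byte form → D7 A9.
U+27262: 4-byte form → F0 A7 89 A2.
Concatenated (26 bytes): EF A5 95 F3 94 8E AA E2 99 B7 F3 96 8A B0 E0 A4 A4 E1 A0 96 D7 A9 F0 A7 89 A2.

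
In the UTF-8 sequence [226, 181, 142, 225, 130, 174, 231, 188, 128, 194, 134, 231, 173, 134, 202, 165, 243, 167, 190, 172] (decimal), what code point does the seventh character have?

U+E7FAC

Offset 0: leading byte 0xE2 = 11100010 → 3-byte char #1 = E2 B5 8E.
Offset 3: leading byte 0xE1 = 11100001 → 3-byte char #2 = E1 82 AE.
Offset 6: leading byte 0xE7 = 11100111 → 3-byte char #3 = E7 BC 80.
Offset 9: leading byte 0xC2 = 11000010 → 2-byte char #4 = C2 86.
Offset 11: leading byte 0xE7 = 11100111 → 3-byte char #5 = E7 AD 86.
Offset 14: leading byte 0xCA = 11001010 → 2-byte char #6 = CA A5.
Offset 16: leading byte 0xF3 = 11110011 → 4-byte char #7 = F3 A7 BE AC.
Leading byte 0xF3 = 11110011 matches 11110xxx → 4-byte sequence.
Byte 1: 0xF3 = 11110011, payload 011 (3 bits).
Byte 2: 0xA7 = 10100111 (10xxxxxx ✓), payload 100111.
Byte 3: 0xBE = 10111110 (10xxxxxx ✓), payload 111110.
Byte 4: 0xAC = 10101100 (10xxxxxx ✓), payload 101100.
Concatenate: 011100111111110101100 = 0xE7FAC (21 bits → U+E7FAC).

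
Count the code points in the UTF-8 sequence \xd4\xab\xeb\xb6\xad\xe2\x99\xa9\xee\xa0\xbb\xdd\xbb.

Byte at offset 0: 0xD4 = 11010100 → 2-byte char (#1). Advance 2.
Byte at offset 2: 0xEB = 11101011 → 3-byte char (#2). Advance 3.
Byte at offset 5: 0xE2 = 11100010 → 3-byte char (#3). Advance 3.
Byte at offset 8: 0xEE = 11101110 → 3-byte char (#4). Advance 3.
Byte at offset 11: 0xDD = 11011101 → 2-byte char (#5). Advance 2.
Reached end at offset 13 after 5 code points.

5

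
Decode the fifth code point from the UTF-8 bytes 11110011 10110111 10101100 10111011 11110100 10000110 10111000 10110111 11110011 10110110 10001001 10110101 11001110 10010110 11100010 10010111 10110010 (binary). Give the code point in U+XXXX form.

U+25F2

Offset 0: leading byte 0xF3 = 11110011 → 4-byte char #1 = F3 B7 AC BB.
Offset 4: leading byte 0xF4 = 11110100 → 4-byte char #2 = F4 86 B8 B7.
Offset 8: leading byte 0xF3 = 11110011 → 4-byte char #3 = F3 B6 89 B5.
Offset 12: leading byte 0xCE = 11001110 → 2-byte char #4 = CE 96.
Offset 14: leading byte 0xE2 = 11100010 → 3-byte char #5 = E2 97 B2.
Leading byte 0xE2 = 11100010 matches 1110xxxx → 3-byte sequence.
Byte 1: 0xE2 = 11100010, payload 0010 (4 bits).
Byte 2: 0x97 = 10010111 (10xxxxxx ✓), payload 010111.
Byte 3: 0xB2 = 10110010 (10xxxxxx ✓), payload 110010.
Concatenate: 0010010111110010 = 0x25F2 (16 bits → U+25F2).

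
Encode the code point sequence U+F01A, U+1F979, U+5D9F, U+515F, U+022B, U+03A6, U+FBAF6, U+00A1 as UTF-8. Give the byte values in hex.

EF 80 9A F0 9F A5 B9 E5 B6 9F E5 85 9F C8 AB CE A6 F3 BB AB B6 C2 A1

U+F01A: 3-byte form → EF 80 9A.
U+1F979: 4-byte form → F0 9F A5 B9.
U+5D9F: 3-byte form → E5 B6 9F.
U+515F: 3-byte form → E5 85 9F.
U+022B: 2-byte form → C8 AB.
U+03A6: 2-byte form → CE A6.
U+FBAF6: 4-byte form → F3 BB AB B6.
U+00A1: 2-byte form → C2 A1.
Concatenated (23 bytes): EF 80 9A F0 9F A5 B9 E5 B6 9F E5 85 9F C8 AB CE A6 F3 BB AB B6 C2 A1.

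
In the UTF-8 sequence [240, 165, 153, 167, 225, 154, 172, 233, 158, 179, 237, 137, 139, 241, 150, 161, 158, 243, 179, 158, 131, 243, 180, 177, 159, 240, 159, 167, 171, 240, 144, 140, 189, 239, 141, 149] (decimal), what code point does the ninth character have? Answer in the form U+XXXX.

Offset 0: leading byte 0xF0 = 11110000 → 4-byte char #1 = F0 A5 99 A7.
Offset 4: leading byte 0xE1 = 11100001 → 3-byte char #2 = E1 9A AC.
Offset 7: leading byte 0xE9 = 11101001 → 3-byte char #3 = E9 9E B3.
Offset 10: leading byte 0xED = 11101101 → 3-byte char #4 = ED 89 8B.
Offset 13: leading byte 0xF1 = 11110001 → 4-byte char #5 = F1 96 A1 9E.
Offset 17: leading byte 0xF3 = 11110011 → 4-byte char #6 = F3 B3 9E 83.
Offset 21: leading byte 0xF3 = 11110011 → 4-byte char #7 = F3 B4 B1 9F.
Offset 25: leading byte 0xF0 = 11110000 → 4-byte char #8 = F0 9F A7 AB.
Offset 29: leading byte 0xF0 = 11110000 → 4-byte char #9 = F0 90 8C BD.
Leading byte 0xF0 = 11110000 matches 11110xxx → 4-byte sequence.
Byte 1: 0xF0 = 11110000, payload 000 (3 bits).
Byte 2: 0x90 = 10010000 (10xxxxxx ✓), payload 010000.
Byte 3: 0x8C = 10001100 (10xxxxxx ✓), payload 001100.
Byte 4: 0xBD = 10111101 (10xxxxxx ✓), payload 111101.
Concatenate: 000010000001100111101 = 0x1033D (21 bits → U+1033D).

U+1033D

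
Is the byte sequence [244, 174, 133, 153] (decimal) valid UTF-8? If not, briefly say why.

Leading byte 0xF4 = 11110100 → 4-byte form.
Payload = 0x12E159, which exceeds U+10FFFF, the maximum Unicode code point. (Leading bytes F5–FF, or F4 followed by ≥ 0x90, are invalid.)

invalid (encodes a value above U+10FFFF)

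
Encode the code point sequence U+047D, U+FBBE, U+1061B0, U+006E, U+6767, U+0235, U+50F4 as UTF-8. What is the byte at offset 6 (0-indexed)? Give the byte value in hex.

0x86

U+047D → 2-byte form D1 BD at offsets 0–1.
U+FBBE → 3-byte form EF AE BE at offsets 2–4.
U+1061B0 → 4-byte form F4 86 86 B0 at offsets 5–8.
Offset 6 falls in char 3's range; it's byte 2 of F4 86 86 B0 = 0x86.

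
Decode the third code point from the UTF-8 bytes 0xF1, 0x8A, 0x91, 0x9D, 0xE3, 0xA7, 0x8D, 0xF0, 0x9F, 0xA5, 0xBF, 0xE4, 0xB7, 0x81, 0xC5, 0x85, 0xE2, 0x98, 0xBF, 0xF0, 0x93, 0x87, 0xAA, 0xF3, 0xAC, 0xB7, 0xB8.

Offset 0: leading byte 0xF1 = 11110001 → 4-byte char #1 = F1 8A 91 9D.
Offset 4: leading byte 0xE3 = 11100011 → 3-byte char #2 = E3 A7 8D.
Offset 7: leading byte 0xF0 = 11110000 → 4-byte char #3 = F0 9F A5 BF.
Leading byte 0xF0 = 11110000 matches 11110xxx → 4-byte sequence.
Byte 1: 0xF0 = 11110000, payload 000 (3 bits).
Byte 2: 0x9F = 10011111 (10xxxxxx ✓), payload 011111.
Byte 3: 0xA5 = 10100101 (10xxxxxx ✓), payload 100101.
Byte 4: 0xBF = 10111111 (10xxxxxx ✓), payload 111111.
Concatenate: 000011111100101111111 = 0x1F97F (21 bits → U+1F97F).

U+1F97F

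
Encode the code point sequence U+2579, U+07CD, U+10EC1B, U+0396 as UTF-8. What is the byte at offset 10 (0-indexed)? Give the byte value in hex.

U+2579 → 3-byte form E2 95 B9 at offsets 0–2.
U+07CD → 2-byte form DF 8D at offsets 3–4.
U+10EC1B → 4-byte form F4 8E B0 9B at offsets 5–8.
U+0396 → 2-byte form CE 96 at offsets 9–10.
Offset 10 falls in char 4's range; it's byte 2 of CE 96 = 0x96.

0x96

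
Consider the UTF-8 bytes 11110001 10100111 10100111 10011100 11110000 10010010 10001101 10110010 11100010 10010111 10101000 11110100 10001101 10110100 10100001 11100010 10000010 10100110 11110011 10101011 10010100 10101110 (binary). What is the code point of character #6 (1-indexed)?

Offset 0: leading byte 0xF1 = 11110001 → 4-byte char #1 = F1 A7 A7 9C.
Offset 4: leading byte 0xF0 = 11110000 → 4-byte char #2 = F0 92 8D B2.
Offset 8: leading byte 0xE2 = 11100010 → 3-byte char #3 = E2 97 A8.
Offset 11: leading byte 0xF4 = 11110100 → 4-byte char #4 = F4 8D B4 A1.
Offset 15: leading byte 0xE2 = 11100010 → 3-byte char #5 = E2 82 A6.
Offset 18: leading byte 0xF3 = 11110011 → 4-byte char #6 = F3 AB 94 AE.
Leading byte 0xF3 = 11110011 matches 11110xxx → 4-byte sequence.
Byte 1: 0xF3 = 11110011, payload 011 (3 bits).
Byte 2: 0xAB = 10101011 (10xxxxxx ✓), payload 101011.
Byte 3: 0x94 = 10010100 (10xxxxxx ✓), payload 010100.
Byte 4: 0xAE = 10101110 (10xxxxxx ✓), payload 101110.
Concatenate: 011101011010100101110 = 0xEB52E (21 bits → U+EB52E).

U+EB52E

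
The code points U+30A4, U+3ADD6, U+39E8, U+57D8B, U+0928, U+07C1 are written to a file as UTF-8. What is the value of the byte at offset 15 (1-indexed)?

0xE0

1-indexed offset 15 is 0-indexed offset 14.
U+30A4 → 3-byte form E3 82 A4 at offsets 0–2.
U+3ADD6 → 4-byte form F0 BA B7 96 at offsets 3–6.
U+39E8 → 3-byte form E3 A7 A8 at offsets 7–9.
U+57D8B → 4-byte form F1 97 B6 8B at offsets 10–13.
U+0928 → 3-byte form E0 A4 A8 at offsets 14–16.
Offset 14 falls in char 5's range; it's byte 1 of E0 A4 A8 = 0xE0.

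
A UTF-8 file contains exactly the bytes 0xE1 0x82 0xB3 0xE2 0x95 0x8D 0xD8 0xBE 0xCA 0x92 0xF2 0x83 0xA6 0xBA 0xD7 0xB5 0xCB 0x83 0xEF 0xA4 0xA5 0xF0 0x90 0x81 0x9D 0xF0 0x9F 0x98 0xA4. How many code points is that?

Byte at offset 0: 0xE1 = 11100001 → 3-byte char (#1). Advance 3.
Byte at offset 3: 0xE2 = 11100010 → 3-byte char (#2). Advance 3.
Byte at offset 6: 0xD8 = 11011000 → 2-byte char (#3). Advance 2.
Byte at offset 8: 0xCA = 11001010 → 2-byte char (#4). Advance 2.
Byte at offset 10: 0xF2 = 11110010 → 4-byte char (#5). Advance 4.
Byte at offset 14: 0xD7 = 11010111 → 2-byte char (#6). Advance 2.
Byte at offset 16: 0xCB = 11001011 → 2-byte char (#7). Advance 2.
Byte at offset 18: 0xEF = 11101111 → 3-byte char (#8). Advance 3.
Byte at offset 21: 0xF0 = 11110000 → 4-byte char (#9). Advance 4.
Byte at offset 25: 0xF0 = 11110000 → 4-byte char (#10). Advance 4.
Reached end at offset 29 after 10 code points.

10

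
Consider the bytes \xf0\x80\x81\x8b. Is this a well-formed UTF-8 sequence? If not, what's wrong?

invalid (overlong encoding)

Leading byte 0xF0 = 11110000 → 4-byte form.
Continuation bytes all match 10xxxxxx. Payload decodes to 0x4B.
But 0x4B < 0x10000, the minimum for a 4-byte sequence — this is an overlong encoding.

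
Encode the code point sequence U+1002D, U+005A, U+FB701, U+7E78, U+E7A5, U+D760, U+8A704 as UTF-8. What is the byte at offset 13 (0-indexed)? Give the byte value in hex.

U+1002D → 4-byte form F0 90 80 AD at offsets 0–3.
U+005A → 1-byte form 5A at offsets 4–4.
U+FB701 → 4-byte form F3 BB 9C 81 at offsets 5–8.
U+7E78 → 3-byte form E7 B9 B8 at offsets 9–11.
U+E7A5 → 3-byte form EE 9E A5 at offsets 12–14.
Offset 13 falls in char 5's range; it's byte 2 of EE 9E A5 = 0x9E.

0x9E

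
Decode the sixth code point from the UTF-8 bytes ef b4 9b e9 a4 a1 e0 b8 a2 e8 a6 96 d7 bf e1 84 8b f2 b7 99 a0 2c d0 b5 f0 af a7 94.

U+110B

Offset 0: leading byte 0xEF = 11101111 → 3-byte char #1 = EF B4 9B.
Offset 3: leading byte 0xE9 = 11101001 → 3-byte char #2 = E9 A4 A1.
Offset 6: leading byte 0xE0 = 11100000 → 3-byte char #3 = E0 B8 A2.
Offset 9: leading byte 0xE8 = 11101000 → 3-byte char #4 = E8 A6 96.
Offset 12: leading byte 0xD7 = 11010111 → 2-byte char #5 = D7 BF.
Offset 14: leading byte 0xE1 = 11100001 → 3-byte char #6 = E1 84 8B.
Leading byte 0xE1 = 11100001 matches 1110xxxx → 3-byte sequence.
Byte 1: 0xE1 = 11100001, payload 0001 (4 bits).
Byte 2: 0x84 = 10000100 (10xxxxxx ✓), payload 000100.
Byte 3: 0x8B = 10001011 (10xxxxxx ✓), payload 001011.
Concatenate: 0001000100001011 = 0x110B (16 bits → U+110B).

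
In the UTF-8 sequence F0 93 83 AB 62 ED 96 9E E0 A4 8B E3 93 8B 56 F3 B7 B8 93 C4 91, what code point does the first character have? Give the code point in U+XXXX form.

U+130EB

Offset 0: leading byte 0xF0 = 11110000 → 4-byte char #1 = F0 93 83 AB.
Leading byte 0xF0 = 11110000 matches 11110xxx → 4-byte sequence.
Byte 1: 0xF0 = 11110000, payload 000 (3 bits).
Byte 2: 0x93 = 10010011 (10xxxxxx ✓), payload 010011.
Byte 3: 0x83 = 10000011 (10xxxxxx ✓), payload 000011.
Byte 4: 0xAB = 10101011 (10xxxxxx ✓), payload 101011.
Concatenate: 000010011000011101011 = 0x130EB (21 bits → U+130EB).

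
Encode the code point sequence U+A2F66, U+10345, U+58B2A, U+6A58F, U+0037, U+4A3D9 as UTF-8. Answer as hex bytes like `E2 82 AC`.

F2 A2 BD A6 F0 90 8D 85 F1 98 AC AA F1 AA 96 8F 37 F1 8A 8F 99

U+A2F66: 4-byte form → F2 A2 BD A6.
U+10345: 4-byte form → F0 90 8D 85.
U+58B2A: 4-byte form → F1 98 AC AA.
U+6A58F: 4-byte form → F1 AA 96 8F.
U+0037: 1-byte form → 37.
U+4A3D9: 4-byte form → F1 8A 8F 99.
Concatenated (21 bytes): F2 A2 BD A6 F0 90 8D 85 F1 98 AC AA F1 AA 96 8F 37 F1 8A 8F 99.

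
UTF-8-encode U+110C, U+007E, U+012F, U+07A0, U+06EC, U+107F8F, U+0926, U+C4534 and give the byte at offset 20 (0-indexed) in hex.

U+110C → 3-byte form E1 84 8C at offsets 0–2.
U+007E → 1-byte form 7E at offsets 3–3.
U+012F → 2-byte form C4 AF at offsets 4–5.
U+07A0 → 2-byte form DE A0 at offsets 6–7.
U+06EC → 2-byte form DB AC at offsets 8–9.
U+107F8F → 4-byte form F4 87 BE 8F at offsets 10–13.
U+0926 → 3-byte form E0 A4 A6 at offsets 14–16.
U+C4534 → 4-byte form F3 84 94 B4 at offsets 17–20.
Offset 20 falls in char 8's range; it's byte 4 of F3 84 94 B4 = 0xB4.

0xB4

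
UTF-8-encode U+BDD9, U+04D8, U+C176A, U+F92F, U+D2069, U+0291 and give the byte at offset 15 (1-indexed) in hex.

1-indexed offset 15 is 0-indexed offset 14.
U+BDD9 → 3-byte form EB B7 99 at offsets 0–2.
U+04D8 → 2-byte form D3 98 at offsets 3–4.
U+C176A → 4-byte form F3 81 9D AA at offsets 5–8.
U+F92F → 3-byte form EF A4 AF at offsets 9–11.
U+D2069 → 4-byte form F3 92 81 A9 at offsets 12–15.
Offset 14 falls in char 5's range; it's byte 3 of F3 92 81 A9 = 0x81.

0x81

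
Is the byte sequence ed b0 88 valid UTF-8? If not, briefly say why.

Structurally a 3-byte sequence; payload = 0xDC08.
But 0xDC08 is in U+D800–U+DFFF, the surrogate range. Surrogates are not Unicode scalar values and are forbidden in UTF-8.

invalid (encodes a surrogate (U+D800–U+DFFF))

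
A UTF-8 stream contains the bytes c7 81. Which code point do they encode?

Leading byte 0xC7 = 11000111 matches 110xxxxx → 2-byte sequence.
Byte 1: 0xC7 = 11000111, payload 00111 (5 bits).
Byte 2: 0x81 = 10000001 (10xxxxxx ✓), payload 000001.
Concatenate: 00111000001 = 0x1C1 (11 bits → U+01C1).

U+01C1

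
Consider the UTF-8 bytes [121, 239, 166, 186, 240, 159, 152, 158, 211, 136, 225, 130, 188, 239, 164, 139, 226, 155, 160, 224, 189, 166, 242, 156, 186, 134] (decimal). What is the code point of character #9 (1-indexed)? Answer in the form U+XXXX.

Offset 0: leading byte 0x79 = 01111001 → 1-byte char #1 = 79.
Offset 1: leading byte 0xEF = 11101111 → 3-byte char #2 = EF A6 BA.
Offset 4: leading byte 0xF0 = 11110000 → 4-byte char #3 = F0 9F 98 9E.
Offset 8: leading byte 0xD3 = 11010011 → 2-byte char #4 = D3 88.
Offset 10: leading byte 0xE1 = 11100001 → 3-byte char #5 = E1 82 BC.
Offset 13: leading byte 0xEF = 11101111 → 3-byte char #6 = EF A4 8B.
Offset 16: leading byte 0xE2 = 11100010 → 3-byte char #7 = E2 9B A0.
Offset 19: leading byte 0xE0 = 11100000 → 3-byte char #8 = E0 BD A6.
Offset 22: leading byte 0xF2 = 11110010 → 4-byte char #9 = F2 9C BA 86.
Leading byte 0xF2 = 11110010 matches 11110xxx → 4-byte sequence.
Byte 1: 0xF2 = 11110010, payload 010 (3 bits).
Byte 2: 0x9C = 10011100 (10xxxxxx ✓), payload 011100.
Byte 3: 0xBA = 10111010 (10xxxxxx ✓), payload 111010.
Byte 4: 0x86 = 10000110 (10xxxxxx ✓), payload 000110.
Concatenate: 010011100111010000110 = 0x9CE86 (21 bits → U+9CE86).

U+9CE86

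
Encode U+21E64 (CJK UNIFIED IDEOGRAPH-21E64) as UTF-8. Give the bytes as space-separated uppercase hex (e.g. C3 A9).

F0 A1 B9 A4

U+21E64 = 0x21E64 = 138852 decimal. In range U+10000–U+10FFFF → 4-byte form: 11110xxx 10xxxxxx 10xxxxxx 10xxxxxx.
Binary (21 bits): 000100001111001100100.
Split 3+6+6+6: 000 | 100001 | 111001 | 100100.
Byte 1: 11110000 = 0xF0.
Byte 2: 10100001 = 0xA1.
Byte 3: 10111001 = 0xB9.
Byte 4: 10100100 = 0xA4.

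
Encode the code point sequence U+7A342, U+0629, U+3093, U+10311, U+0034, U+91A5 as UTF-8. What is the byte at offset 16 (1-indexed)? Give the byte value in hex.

1-indexed offset 16 is 0-indexed offset 15.
U+7A342 → 4-byte form F1 BA 8D 82 at offsets 0–3.
U+0629 → 2-byte form D8 A9 at offsets 4–5.
U+3093 → 3-byte form E3 82 93 at offsets 6–8.
U+10311 → 4-byte form F0 90 8C 91 at offsets 9–12.
U+0034 → 1-byte form 34 at offsets 13–13.
U+91A5 → 3-byte form E9 86 A5 at offsets 14–16.
Offset 15 falls in char 6's range; it's byte 2 of E9 86 A5 = 0x86.

0x86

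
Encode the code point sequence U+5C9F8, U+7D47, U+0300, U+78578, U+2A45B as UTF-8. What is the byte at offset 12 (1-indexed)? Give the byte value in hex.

1-indexed offset 12 is 0-indexed offset 11.
U+5C9F8 → 4-byte form F1 9C A7 B8 at offsets 0–3.
U+7D47 → 3-byte form E7 B5 87 at offsets 4–6.
U+0300 → 2-byte form CC 80 at offsets 7–8.
U+78578 → 4-byte form F1 B8 95 B8 at offsets 9–12.
Offset 11 falls in char 4's range; it's byte 3 of F1 B8 95 B8 = 0x95.

0x95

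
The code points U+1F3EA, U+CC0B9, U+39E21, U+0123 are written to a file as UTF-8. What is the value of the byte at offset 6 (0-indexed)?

U+1F3EA → 4-byte form F0 9F 8F AA at offsets 0–3.
U+CC0B9 → 4-byte form F3 8C 82 B9 at offsets 4–7.
Offset 6 falls in char 2's range; it's byte 3 of F3 8C 82 B9 = 0x82.

0x82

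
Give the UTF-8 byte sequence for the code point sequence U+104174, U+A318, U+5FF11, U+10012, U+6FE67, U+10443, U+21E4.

F4 84 85 B4 EA 8C 98 F1 9F BC 91 F0 90 80 92 F1 AF B9 A7 F0 90 91 83 E2 87 A4

U+104174: 4-byte form → F4 84 85 B4.
U+A318: 3-byte form → EA 8C 98.
U+5FF11: 4-byte form → F1 9F BC 91.
U+10012: 4-byte form → F0 90 80 92.
U+6FE67: 4-byte form → F1 AF B9 A7.
U+10443: 4-byte form → F0 90 91 83.
U+21E4: 3-byte form → E2 87 A4.
Concatenated (26 bytes): F4 84 85 B4 EA 8C 98 F1 9F BC 91 F0 90 80 92 F1 AF B9 A7 F0 90 91 83 E2 87 A4.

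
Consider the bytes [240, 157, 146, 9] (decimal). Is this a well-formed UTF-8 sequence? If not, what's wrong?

Leading byte 0xF0 = 11110000 → 4-byte form.
Byte 4 is 0x09 = 00001001, which is not 10xxxxxx — expected a continuation byte.

invalid (non-continuation byte where continuation expected)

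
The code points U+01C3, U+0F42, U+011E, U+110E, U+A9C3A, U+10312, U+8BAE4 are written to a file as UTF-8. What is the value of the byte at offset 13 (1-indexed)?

1-indexed offset 13 is 0-indexed offset 12.
U+01C3 → 2-byte form C7 83 at offsets 0–1.
U+0F42 → 3-byte form E0 BD 82 at offsets 2–4.
U+011E → 2-byte form C4 9E at offsets 5–6.
U+110E → 3-byte form E1 84 8E at offsets 7–9.
U+A9C3A → 4-byte form F2 A9 B0 BA at offsets 10–13.
Offset 12 falls in char 5's range; it's byte 3 of F2 A9 B0 BA = 0xB0.

0xB0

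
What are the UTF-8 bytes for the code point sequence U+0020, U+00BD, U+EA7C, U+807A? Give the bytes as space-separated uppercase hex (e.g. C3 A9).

U+0020: 1-byte form → 20.
U+00BD: 2-byte form → C2 BD.
U+EA7C: 3-byte form → EE A9 BC.
U+807A: 3-byte form → E8 81 BA.
Concatenated (9 bytes): 20 C2 BD EE A9 BC E8 81 BA.

20 C2 BD EE A9 BC E8 81 BA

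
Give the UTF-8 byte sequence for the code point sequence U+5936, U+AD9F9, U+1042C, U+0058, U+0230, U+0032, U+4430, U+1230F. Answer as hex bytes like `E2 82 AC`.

E5 A4 B6 F2 AD A7 B9 F0 90 90 AC 58 C8 B0 32 E4 90 B0 F0 92 8C 8F

U+5936: 3-byte form → E5 A4 B6.
U+AD9F9: 4-byte form → F2 AD A7 B9.
U+1042C: 4-byte form → F0 90 90 AC.
U+0058: 1-byte form → 58.
U+0230: 2-byte form → C8 B0.
U+0032: 1-byte form → 32.
U+4430: 3-byte form → E4 90 B0.
U+1230F: 4-byte form → F0 92 8C 8F.
Concatenated (22 bytes): E5 A4 B6 F2 AD A7 B9 F0 90 90 AC 58 C8 B0 32 E4 90 B0 F0 92 8C 8F.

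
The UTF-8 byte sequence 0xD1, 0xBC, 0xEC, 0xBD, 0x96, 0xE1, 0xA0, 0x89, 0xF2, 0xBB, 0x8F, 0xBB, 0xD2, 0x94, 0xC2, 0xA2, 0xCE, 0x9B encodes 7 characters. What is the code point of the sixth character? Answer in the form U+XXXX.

Offset 0: leading byte 0xD1 = 11010001 → 2-byte char #1 = D1 BC.
Offset 2: leading byte 0xEC = 11101100 → 3-byte char #2 = EC BD 96.
Offset 5: leading byte 0xE1 = 11100001 → 3-byte char #3 = E1 A0 89.
Offset 8: leading byte 0xF2 = 11110010 → 4-byte char #4 = F2 BB 8F BB.
Offset 12: leading byte 0xD2 = 11010010 → 2-byte char #5 = D2 94.
Offset 14: leading byte 0xC2 = 11000010 → 2-byte char #6 = C2 A2.
Leading byte 0xC2 = 11000010 matches 110xxxxx → 2-byte sequence.
Byte 1: 0xC2 = 11000010, payload 00010 (5 bits).
Byte 2: 0xA2 = 10100010 (10xxxxxx ✓), payload 100010.
Concatenate: 00010100010 = 0xA2 (11 bits → U+00A2).

U+00A2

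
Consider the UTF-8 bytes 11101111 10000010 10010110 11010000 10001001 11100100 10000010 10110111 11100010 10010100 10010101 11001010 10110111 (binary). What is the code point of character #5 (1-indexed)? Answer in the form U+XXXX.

U+02B7

Offset 0: leading byte 0xEF = 11101111 → 3-byte char #1 = EF 82 96.
Offset 3: leading byte 0xD0 = 11010000 → 2-byte char #2 = D0 89.
Offset 5: leading byte 0xE4 = 11100100 → 3-byte char #3 = E4 82 B7.
Offset 8: leading byte 0xE2 = 11100010 → 3-byte char #4 = E2 94 95.
Offset 11: leading byte 0xCA = 11001010 → 2-byte char #5 = CA B7.
Leading byte 0xCA = 11001010 matches 110xxxxx → 2-byte sequence.
Byte 1: 0xCA = 11001010, payload 01010 (5 bits).
Byte 2: 0xB7 = 10110111 (10xxxxxx ✓), payload 110111.
Concatenate: 01010110111 = 0x2B7 (11 bits → U+02B7).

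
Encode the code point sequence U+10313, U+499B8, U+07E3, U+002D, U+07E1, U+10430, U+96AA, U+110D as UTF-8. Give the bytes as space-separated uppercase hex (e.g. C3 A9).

F0 90 8C 93 F1 89 A6 B8 DF A3 2D DF A1 F0 90 90 B0 E9 9A AA E1 84 8D

U+10313: 4-byte form → F0 90 8C 93.
U+499B8: 4-byte form → F1 89 A6 B8.
U+07E3: 2-byte form → DF A3.
U+002D: 1-byte form → 2D.
U+07E1: 2-byte form → DF A1.
U+10430: 4-byte form → F0 90 90 B0.
U+96AA: 3-byte form → E9 9A AA.
U+110D: 3-byte form → E1 84 8D.
Concatenated (23 bytes): F0 90 8C 93 F1 89 A6 B8 DF A3 2D DF A1 F0 90 90 B0 E9 9A AA E1 84 8D.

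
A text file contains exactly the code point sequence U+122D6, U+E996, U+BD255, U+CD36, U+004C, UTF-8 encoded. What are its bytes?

F0 92 8B 96 EE A6 96 F2 BD 89 95 EC B4 B6 4C

U+122D6: 4-byte form → F0 92 8B 96.
U+E996: 3-byte form → EE A6 96.
U+BD255: 4-byte form → F2 BD 89 95.
U+CD36: 3-byte form → EC B4 B6.
U+004C: 1-byte form → 4C.
Concatenated (15 bytes): F0 92 8B 96 EE A6 96 F2 BD 89 95 EC B4 B6 4C.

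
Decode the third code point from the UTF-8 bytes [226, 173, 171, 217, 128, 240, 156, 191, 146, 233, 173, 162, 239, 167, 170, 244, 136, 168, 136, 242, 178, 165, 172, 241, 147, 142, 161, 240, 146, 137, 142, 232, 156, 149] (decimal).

U+1CFD2

Offset 0: leading byte 0xE2 = 11100010 → 3-byte char #1 = E2 AD AB.
Offset 3: leading byte 0xD9 = 11011001 → 2-byte char #2 = D9 80.
Offset 5: leading byte 0xF0 = 11110000 → 4-byte char #3 = F0 9C BF 92.
Leading byte 0xF0 = 11110000 matches 11110xxx → 4-byte sequence.
Byte 1: 0xF0 = 11110000, payload 000 (3 bits).
Byte 2: 0x9C = 10011100 (10xxxxxx ✓), payload 011100.
Byte 3: 0xBF = 10111111 (10xxxxxx ✓), payload 111111.
Byte 4: 0x92 = 10010010 (10xxxxxx ✓), payload 010010.
Concatenate: 000011100111111010010 = 0x1CFD2 (21 bits → U+1CFD2).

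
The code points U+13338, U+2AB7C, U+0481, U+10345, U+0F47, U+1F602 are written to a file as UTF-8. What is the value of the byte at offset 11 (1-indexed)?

0xF0

1-indexed offset 11 is 0-indexed offset 10.
U+13338 → 4-byte form F0 93 8C B8 at offsets 0–3.
U+2AB7C → 4-byte form F0 AA AD BC at offsets 4–7.
U+0481 → 2-byte form D2 81 at offsets 8–9.
U+10345 → 4-byte form F0 90 8D 85 at offsets 10–13.
Offset 10 falls in char 4's range; it's byte 1 of F0 90 8D 85 = 0xF0.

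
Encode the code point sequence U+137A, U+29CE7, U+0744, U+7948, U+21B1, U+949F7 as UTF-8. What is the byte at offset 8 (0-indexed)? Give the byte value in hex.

U+137A → 3-byte form E1 8D BA at offsets 0–2.
U+29CE7 → 4-byte form F0 A9 B3 A7 at offsets 3–6.
U+0744 → 2-byte form DD 84 at offsets 7–8.
Offset 8 falls in char 3's range; it's byte 2 of DD 84 = 0x84.

0x84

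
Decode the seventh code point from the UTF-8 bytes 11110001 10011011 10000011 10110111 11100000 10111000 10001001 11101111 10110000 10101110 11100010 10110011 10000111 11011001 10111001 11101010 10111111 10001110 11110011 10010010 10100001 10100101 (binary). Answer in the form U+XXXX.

U+D2865

Offset 0: leading byte 0xF1 = 11110001 → 4-byte char #1 = F1 9B 83 B7.
Offset 4: leading byte 0xE0 = 11100000 → 3-byte char #2 = E0 B8 89.
Offset 7: leading byte 0xEF = 11101111 → 3-byte char #3 = EF B0 AE.
Offset 10: leading byte 0xE2 = 11100010 → 3-byte char #4 = E2 B3 87.
Offset 13: leading byte 0xD9 = 11011001 → 2-byte char #5 = D9 B9.
Offset 15: leading byte 0xEA = 11101010 → 3-byte char #6 = EA BF 8E.
Offset 18: leading byte 0xF3 = 11110011 → 4-byte char #7 = F3 92 A1 A5.
Leading byte 0xF3 = 11110011 matches 11110xxx → 4-byte sequence.
Byte 1: 0xF3 = 11110011, payload 011 (3 bits).
Byte 2: 0x92 = 10010010 (10xxxxxx ✓), payload 010010.
Byte 3: 0xA1 = 10100001 (10xxxxxx ✓), payload 100001.
Byte 4: 0xA5 = 10100101 (10xxxxxx ✓), payload 100101.
Concatenate: 011010010100001100101 = 0xD2865 (21 bits → U+D2865).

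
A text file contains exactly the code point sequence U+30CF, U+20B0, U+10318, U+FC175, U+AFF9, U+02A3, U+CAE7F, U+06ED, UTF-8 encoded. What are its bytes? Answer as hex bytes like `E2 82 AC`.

E3 83 8F E2 82 B0 F0 90 8C 98 F3 BC 85 B5 EA BF B9 CA A3 F3 8A B9 BF DB AD

U+30CF: 3-byte form → E3 83 8F.
U+20B0: 3-byte form → E2 82 B0.
U+10318: 4-byte form → F0 90 8C 98.
U+FC175: 4-byte form → F3 BC 85 B5.
U+AFF9: 3-byte form → EA BF B9.
U+02A3: 2-byte form → CA A3.
U+CAE7F: 4-byte form → F3 8A B9 BF.
U+06ED: 2-byte form → DB AD.
Concatenated (25 bytes): E3 83 8F E2 82 B0 F0 90 8C 98 F3 BC 85 B5 EA BF B9 CA A3 F3 8A B9 BF DB AD.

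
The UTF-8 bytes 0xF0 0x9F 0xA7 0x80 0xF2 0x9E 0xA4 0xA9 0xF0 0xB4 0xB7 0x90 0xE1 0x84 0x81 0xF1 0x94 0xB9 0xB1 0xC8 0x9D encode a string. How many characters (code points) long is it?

Byte at offset 0: 0xF0 = 11110000 → 4-byte char (#1). Advance 4.
Byte at offset 4: 0xF2 = 11110010 → 4-byte char (#2). Advance 4.
Byte at offset 8: 0xF0 = 11110000 → 4-byte char (#3). Advance 4.
Byte at offset 12: 0xE1 = 11100001 → 3-byte char (#4). Advance 3.
Byte at offset 15: 0xF1 = 11110001 → 4-byte char (#5). Advance 4.
Byte at offset 19: 0xC8 = 11001000 → 2-byte char (#6). Advance 2.
Reached end at offset 21 after 6 code points.

6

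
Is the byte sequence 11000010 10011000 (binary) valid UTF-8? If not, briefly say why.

valid

Leading byte 0xC2 = 11000010 → 2-byte form.
Continuation bytes 0x98=10011000 all match 10xxxxxx.
Decoded value 0x98 is ≥ 0x80 (shortest form) and not a surrogate.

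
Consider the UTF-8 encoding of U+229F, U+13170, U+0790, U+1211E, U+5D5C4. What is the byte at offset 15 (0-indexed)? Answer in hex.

U+229F → 3-byte form E2 8A 9F at offsets 0–2.
U+13170 → 4-byte form F0 93 85 B0 at offsets 3–6.
U+0790 → 2-byte form DE 90 at offsets 7–8.
U+1211E → 4-byte form F0 92 84 9E at offsets 9–12.
U+5D5C4 → 4-byte form F1 9D 97 84 at offsets 13–16.
Offset 15 falls in char 5's range; it's byte 3 of F1 9D 97 84 = 0x97.

0x97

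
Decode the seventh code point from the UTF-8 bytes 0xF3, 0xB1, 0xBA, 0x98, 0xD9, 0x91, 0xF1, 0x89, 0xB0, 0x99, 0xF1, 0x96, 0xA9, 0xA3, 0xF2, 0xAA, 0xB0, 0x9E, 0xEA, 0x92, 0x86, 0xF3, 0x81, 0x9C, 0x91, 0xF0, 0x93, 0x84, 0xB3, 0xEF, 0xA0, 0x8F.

U+C1711

Offset 0: leading byte 0xF3 = 11110011 → 4-byte char #1 = F3 B1 BA 98.
Offset 4: leading byte 0xD9 = 11011001 → 2-byte char #2 = D9 91.
Offset 6: leading byte 0xF1 = 11110001 → 4-byte char #3 = F1 89 B0 99.
Offset 10: leading byte 0xF1 = 11110001 → 4-byte char #4 = F1 96 A9 A3.
Offset 14: leading byte 0xF2 = 11110010 → 4-byte char #5 = F2 AA B0 9E.
Offset 18: leading byte 0xEA = 11101010 → 3-byte char #6 = EA 92 86.
Offset 21: leading byte 0xF3 = 11110011 → 4-byte char #7 = F3 81 9C 91.
Leading byte 0xF3 = 11110011 matches 11110xxx → 4-byte sequence.
Byte 1: 0xF3 = 11110011, payload 011 (3 bits).
Byte 2: 0x81 = 10000001 (10xxxxxx ✓), payload 000001.
Byte 3: 0x9C = 10011100 (10xxxxxx ✓), payload 011100.
Byte 4: 0x91 = 10010001 (10xxxxxx ✓), payload 010001.
Concatenate: 011000001011100010001 = 0xC1711 (21 bits → U+C1711).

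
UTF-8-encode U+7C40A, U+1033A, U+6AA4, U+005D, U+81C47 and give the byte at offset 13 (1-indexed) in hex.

0xF2

1-indexed offset 13 is 0-indexed offset 12.
U+7C40A → 4-byte form F1 BC 90 8A at offsets 0–3.
U+1033A → 4-byte form F0 90 8C BA at offsets 4–7.
U+6AA4 → 3-byte form E6 AA A4 at offsets 8–10.
U+005D → 1-byte form 5D at offsets 11–11.
U+81C47 → 4-byte form F2 81 B1 87 at offsets 12–15.
Offset 12 falls in char 5's range; it's byte 1 of F2 81 B1 87 = 0xF2.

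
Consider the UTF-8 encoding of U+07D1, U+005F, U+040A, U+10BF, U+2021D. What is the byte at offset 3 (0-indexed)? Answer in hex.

U+07D1 → 2-byte form DF 91 at offsets 0–1.
U+005F → 1-byte form 5F at offsets 2–2.
U+040A → 2-byte form D0 8A at offsets 3–4.
Offset 3 falls in char 3's range; it's byte 1 of D0 8A = 0xD0.

0xD0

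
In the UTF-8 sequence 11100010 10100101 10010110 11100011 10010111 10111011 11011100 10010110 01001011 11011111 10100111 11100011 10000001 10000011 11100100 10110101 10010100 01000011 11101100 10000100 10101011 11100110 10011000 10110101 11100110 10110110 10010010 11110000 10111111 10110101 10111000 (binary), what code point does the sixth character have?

U+3043

Offset 0: leading byte 0xE2 = 11100010 → 3-byte char #1 = E2 A5 96.
Offset 3: leading byte 0xE3 = 11100011 → 3-byte char #2 = E3 97 BB.
Offset 6: leading byte 0xDC = 11011100 → 2-byte char #3 = DC 96.
Offset 8: leading byte 0x4B = 01001011 → 1-byte char #4 = 4B.
Offset 9: leading byte 0xDF = 11011111 → 2-byte char #5 = DF A7.
Offset 11: leading byte 0xE3 = 11100011 → 3-byte char #6 = E3 81 83.
Leading byte 0xE3 = 11100011 matches 1110xxxx → 3-byte sequence.
Byte 1: 0xE3 = 11100011, payload 0011 (4 bits).
Byte 2: 0x81 = 10000001 (10xxxxxx ✓), payload 000001.
Byte 3: 0x83 = 10000011 (10xxxxxx ✓), payload 000011.
Concatenate: 0011000001000011 = 0x3043 (16 bits → U+3043).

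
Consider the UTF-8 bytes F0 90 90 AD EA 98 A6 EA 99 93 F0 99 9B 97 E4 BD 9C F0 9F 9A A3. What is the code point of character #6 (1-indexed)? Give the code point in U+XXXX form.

U+1F6A3

Offset 0: leading byte 0xF0 = 11110000 → 4-byte char #1 = F0 90 90 AD.
Offset 4: leading byte 0xEA = 11101010 → 3-byte char #2 = EA 98 A6.
Offset 7: leading byte 0xEA = 11101010 → 3-byte char #3 = EA 99 93.
Offset 10: leading byte 0xF0 = 11110000 → 4-byte char #4 = F0 99 9B 97.
Offset 14: leading byte 0xE4 = 11100100 → 3-byte char #5 = E4 BD 9C.
Offset 17: leading byte 0xF0 = 11110000 → 4-byte char #6 = F0 9F 9A A3.
Leading byte 0xF0 = 11110000 matches 11110xxx → 4-byte sequence.
Byte 1: 0xF0 = 11110000, payload 000 (3 bits).
Byte 2: 0x9F = 10011111 (10xxxxxx ✓), payload 011111.
Byte 3: 0x9A = 10011010 (10xxxxxx ✓), payload 011010.
Byte 4: 0xA3 = 10100011 (10xxxxxx ✓), payload 100011.
Concatenate: 000011111011010100011 = 0x1F6A3 (21 bits → U+1F6A3).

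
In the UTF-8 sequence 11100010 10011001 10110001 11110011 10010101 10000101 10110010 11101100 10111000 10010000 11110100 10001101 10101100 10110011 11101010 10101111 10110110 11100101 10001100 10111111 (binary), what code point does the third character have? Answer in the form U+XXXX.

U+CE10

Offset 0: leading byte 0xE2 = 11100010 → 3-byte char #1 = E2 99 B1.
Offset 3: leading byte 0xF3 = 11110011 → 4-byte char #2 = F3 95 85 B2.
Offset 7: leading byte 0xEC = 11101100 → 3-byte char #3 = EC B8 90.
Leading byte 0xEC = 11101100 matches 1110xxxx → 3-byte sequence.
Byte 1: 0xEC = 11101100, payload 1100 (4 bits).
Byte 2: 0xB8 = 10111000 (10xxxxxx ✓), payload 111000.
Byte 3: 0x90 = 10010000 (10xxxxxx ✓), payload 010000.
Concatenate: 1100111000010000 = 0xCE10 (16 bits → U+CE10).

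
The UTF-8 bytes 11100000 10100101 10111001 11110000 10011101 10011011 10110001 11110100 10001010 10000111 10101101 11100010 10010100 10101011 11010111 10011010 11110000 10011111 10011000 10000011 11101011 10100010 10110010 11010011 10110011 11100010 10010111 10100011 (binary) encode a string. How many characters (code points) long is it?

Byte at offset 0: 0xE0 = 11100000 → 3-byte char (#1). Advance 3.
Byte at offset 3: 0xF0 = 11110000 → 4-byte char (#2). Advance 4.
Byte at offset 7: 0xF4 = 11110100 → 4-byte char (#3). Advance 4.
Byte at offset 11: 0xE2 = 11100010 → 3-byte char (#4). Advance 3.
Byte at offset 14: 0xD7 = 11010111 → 2-byte char (#5). Advance 2.
Byte at offset 16: 0xF0 = 11110000 → 4-byte char (#6). Advance 4.
Byte at offset 20: 0xEB = 11101011 → 3-byte char (#7). Advance 3.
Byte at offset 23: 0xD3 = 11010011 → 2-byte char (#8). Advance 2.
Byte at offset 25: 0xE2 = 11100010 → 3-byte char (#9). Advance 3.
Reached end at offset 28 after 9 code points.

9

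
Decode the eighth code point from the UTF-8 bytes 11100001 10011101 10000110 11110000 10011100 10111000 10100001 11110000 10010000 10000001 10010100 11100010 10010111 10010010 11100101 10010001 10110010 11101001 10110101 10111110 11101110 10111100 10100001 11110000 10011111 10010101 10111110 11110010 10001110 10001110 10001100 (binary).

U+1F57E

Offset 0: leading byte 0xE1 = 11100001 → 3-byte char #1 = E1 9D 86.
Offset 3: leading byte 0xF0 = 11110000 → 4-byte char #2 = F0 9C B8 A1.
Offset 7: leading byte 0xF0 = 11110000 → 4-byte char #3 = F0 90 81 94.
Offset 11: leading byte 0xE2 = 11100010 → 3-byte char #4 = E2 97 92.
Offset 14: leading byte 0xE5 = 11100101 → 3-byte char #5 = E5 91 B2.
Offset 17: leading byte 0xE9 = 11101001 → 3-byte char #6 = E9 B5 BE.
Offset 20: leading byte 0xEE = 11101110 → 3-byte char #7 = EE BC A1.
Offset 23: leading byte 0xF0 = 11110000 → 4-byte char #8 = F0 9F 95 BE.
Leading byte 0xF0 = 11110000 matches 11110xxx → 4-byte sequence.
Byte 1: 0xF0 = 11110000, payload 000 (3 bits).
Byte 2: 0x9F = 10011111 (10xxxxxx ✓), payload 011111.
Byte 3: 0x95 = 10010101 (10xxxxxx ✓), payload 010101.
Byte 4: 0xBE = 10111110 (10xxxxxx ✓), payload 111110.
Concatenate: 000011111010101111110 = 0x1F57E (21 bits → U+1F57E).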